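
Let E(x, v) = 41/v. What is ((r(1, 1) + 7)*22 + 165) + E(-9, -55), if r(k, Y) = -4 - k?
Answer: 11454/55 ≈ 208.25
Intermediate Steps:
((r(1, 1) + 7)*22 + 165) + E(-9, -55) = (((-4 - 1*1) + 7)*22 + 165) + 41/(-55) = (((-4 - 1) + 7)*22 + 165) + 41*(-1/55) = ((-5 + 7)*22 + 165) - 41/55 = (2*22 + 165) - 41/55 = (44 + 165) - 41/55 = 209 - 41/55 = 11454/55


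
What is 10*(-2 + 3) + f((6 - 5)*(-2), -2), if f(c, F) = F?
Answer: 8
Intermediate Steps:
10*(-2 + 3) + f((6 - 5)*(-2), -2) = 10*(-2 + 3) - 2 = 10*1 - 2 = 10 - 2 = 8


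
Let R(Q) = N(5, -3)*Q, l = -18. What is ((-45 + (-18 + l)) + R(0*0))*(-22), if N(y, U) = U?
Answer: 1782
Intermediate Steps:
R(Q) = -3*Q
((-45 + (-18 + l)) + R(0*0))*(-22) = ((-45 + (-18 - 18)) - 0*0)*(-22) = ((-45 - 36) - 3*0)*(-22) = (-81 + 0)*(-22) = -81*(-22) = 1782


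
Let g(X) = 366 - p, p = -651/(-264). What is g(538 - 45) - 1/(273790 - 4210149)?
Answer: 125928060857/346399592 ≈ 363.53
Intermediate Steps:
p = 217/88 (p = -651*(-1/264) = 217/88 ≈ 2.4659)
g(X) = 31991/88 (g(X) = 366 - 1*217/88 = 366 - 217/88 = 31991/88)
g(538 - 45) - 1/(273790 - 4210149) = 31991/88 - 1/(273790 - 4210149) = 31991/88 - 1/(-3936359) = 31991/88 - 1*(-1/3936359) = 31991/88 + 1/3936359 = 125928060857/346399592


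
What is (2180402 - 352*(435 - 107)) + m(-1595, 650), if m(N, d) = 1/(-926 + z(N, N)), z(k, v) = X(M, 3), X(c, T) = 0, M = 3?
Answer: 1912139995/926 ≈ 2.0649e+6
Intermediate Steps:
z(k, v) = 0
m(N, d) = -1/926 (m(N, d) = 1/(-926 + 0) = 1/(-926) = -1/926)
(2180402 - 352*(435 - 107)) + m(-1595, 650) = (2180402 - 352*(435 - 107)) - 1/926 = (2180402 - 352*328) - 1/926 = (2180402 - 115456) - 1/926 = 2064946 - 1/926 = 1912139995/926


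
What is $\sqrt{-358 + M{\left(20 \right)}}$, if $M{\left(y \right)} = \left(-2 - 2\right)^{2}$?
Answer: $3 i \sqrt{38} \approx 18.493 i$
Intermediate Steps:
$M{\left(y \right)} = 16$ ($M{\left(y \right)} = \left(-4\right)^{2} = 16$)
$\sqrt{-358 + M{\left(20 \right)}} = \sqrt{-358 + 16} = \sqrt{-342} = 3 i \sqrt{38}$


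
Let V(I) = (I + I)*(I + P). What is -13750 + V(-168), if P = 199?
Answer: -24166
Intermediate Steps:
V(I) = 2*I*(199 + I) (V(I) = (I + I)*(I + 199) = (2*I)*(199 + I) = 2*I*(199 + I))
-13750 + V(-168) = -13750 + 2*(-168)*(199 - 168) = -13750 + 2*(-168)*31 = -13750 - 10416 = -24166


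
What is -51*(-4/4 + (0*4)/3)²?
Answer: -51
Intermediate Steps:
-51*(-4/4 + (0*4)/3)² = -51*(-4*¼ + 0*(⅓))² = -51*(-1 + 0)² = -51*(-1)² = -51*1 = -51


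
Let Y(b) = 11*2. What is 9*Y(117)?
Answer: 198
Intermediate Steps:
Y(b) = 22
9*Y(117) = 9*22 = 198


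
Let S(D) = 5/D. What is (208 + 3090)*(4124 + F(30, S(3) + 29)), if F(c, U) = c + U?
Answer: 41403092/3 ≈ 1.3801e+7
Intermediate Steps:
F(c, U) = U + c
(208 + 3090)*(4124 + F(30, S(3) + 29)) = (208 + 3090)*(4124 + ((5/3 + 29) + 30)) = 3298*(4124 + ((5*(1/3) + 29) + 30)) = 3298*(4124 + ((5/3 + 29) + 30)) = 3298*(4124 + (92/3 + 30)) = 3298*(4124 + 182/3) = 3298*(12554/3) = 41403092/3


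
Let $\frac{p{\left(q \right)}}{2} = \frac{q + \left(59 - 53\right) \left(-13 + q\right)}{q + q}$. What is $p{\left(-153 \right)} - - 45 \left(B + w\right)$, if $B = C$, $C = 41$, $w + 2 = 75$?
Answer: $\frac{262013}{51} \approx 5137.5$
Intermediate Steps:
$w = 73$ ($w = -2 + 75 = 73$)
$B = 41$
$p{\left(q \right)} = \frac{-78 + 7 q}{q}$ ($p{\left(q \right)} = 2 \frac{q + \left(59 - 53\right) \left(-13 + q\right)}{q + q} = 2 \frac{q + 6 \left(-13 + q\right)}{2 q} = 2 \left(q + \left(-78 + 6 q\right)\right) \frac{1}{2 q} = 2 \left(-78 + 7 q\right) \frac{1}{2 q} = 2 \frac{-78 + 7 q}{2 q} = \frac{-78 + 7 q}{q}$)
$p{\left(-153 \right)} - - 45 \left(B + w\right) = \left(7 - \frac{78}{-153}\right) - - 45 \left(41 + 73\right) = \left(7 - - \frac{26}{51}\right) - \left(-45\right) 114 = \left(7 + \frac{26}{51}\right) - -5130 = \frac{383}{51} + 5130 = \frac{262013}{51}$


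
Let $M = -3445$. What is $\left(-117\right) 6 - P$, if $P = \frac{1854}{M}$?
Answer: $- \frac{2416536}{3445} \approx -701.46$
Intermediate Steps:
$P = - \frac{1854}{3445}$ ($P = \frac{1854}{-3445} = 1854 \left(- \frac{1}{3445}\right) = - \frac{1854}{3445} \approx -0.53817$)
$\left(-117\right) 6 - P = \left(-117\right) 6 - - \frac{1854}{3445} = -702 + \frac{1854}{3445} = - \frac{2416536}{3445}$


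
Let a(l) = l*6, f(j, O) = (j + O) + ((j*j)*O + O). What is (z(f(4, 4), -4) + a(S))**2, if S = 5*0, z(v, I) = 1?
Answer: 1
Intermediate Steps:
f(j, O) = j + 2*O + O*j**2 (f(j, O) = (O + j) + (j**2*O + O) = (O + j) + (O*j**2 + O) = (O + j) + (O + O*j**2) = j + 2*O + O*j**2)
S = 0
a(l) = 6*l
(z(f(4, 4), -4) + a(S))**2 = (1 + 6*0)**2 = (1 + 0)**2 = 1**2 = 1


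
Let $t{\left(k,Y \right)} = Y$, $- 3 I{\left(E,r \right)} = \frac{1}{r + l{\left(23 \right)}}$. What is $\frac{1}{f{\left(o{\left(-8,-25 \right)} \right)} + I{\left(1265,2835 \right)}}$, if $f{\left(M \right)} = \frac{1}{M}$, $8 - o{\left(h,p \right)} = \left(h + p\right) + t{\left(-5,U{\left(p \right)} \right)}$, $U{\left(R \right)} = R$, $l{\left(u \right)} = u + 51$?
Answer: $\frac{191994}{2887} \approx 66.503$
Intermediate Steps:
$l{\left(u \right)} = 51 + u$
$I{\left(E,r \right)} = - \frac{1}{3 \left(74 + r\right)}$ ($I{\left(E,r \right)} = - \frac{1}{3 \left(r + \left(51 + 23\right)\right)} = - \frac{1}{3 \left(r + 74\right)} = - \frac{1}{3 \left(74 + r\right)}$)
$o{\left(h,p \right)} = 8 - h - 2 p$ ($o{\left(h,p \right)} = 8 - \left(\left(h + p\right) + p\right) = 8 - \left(h + 2 p\right) = 8 - h - 2 p$)
$\frac{1}{f{\left(o{\left(-8,-25 \right)} \right)} + I{\left(1265,2835 \right)}} = \frac{1}{\frac{1}{8 - -8 - -50} - \frac{1}{222 + 3 \cdot 2835}} = \frac{1}{\frac{1}{8 + 8 + 50} - \frac{1}{222 + 8505}} = \frac{1}{\frac{1}{66} - \frac{1}{8727}} = \frac{1}{\frac{2887}{191994}} = \frac{191994}{2887}$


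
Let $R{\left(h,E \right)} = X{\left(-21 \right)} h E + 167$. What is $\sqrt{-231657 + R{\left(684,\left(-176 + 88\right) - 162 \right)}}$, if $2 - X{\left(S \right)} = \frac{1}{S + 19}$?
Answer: $i \sqrt{658990} \approx 811.78 i$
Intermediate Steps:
$X{\left(S \right)} = 2 - \frac{1}{19 + S}$ ($X{\left(S \right)} = 2 - \frac{1}{S + 19} = 2 - \frac{1}{19 + S}$)
$R{\left(h,E \right)} = 167 + \frac{5 E h}{2}$ ($R{\left(h,E \right)} = \frac{37 + 2 \left(-21\right)}{19 - 21} h E + 167 = \frac{37 - 42}{-2} h E + 167 = \left(- \frac{1}{2}\right) \left(-5\right) h E + 167 = \frac{5 h}{2} E + 167 = \frac{5 E h}{2} + 167 = 167 + \frac{5 E h}{2}$)
$\sqrt{-231657 + R{\left(684,\left(-176 + 88\right) - 162 \right)}} = \sqrt{-231657 + \left(167 + \frac{5}{2} \left(\left(-176 + 88\right) - 162\right) 684\right)} = \sqrt{-231657 + \left(167 + \frac{5}{2} \left(-88 - 162\right) 684\right)} = \sqrt{-231657 + \left(167 + \frac{5}{2} \left(-250\right) 684\right)} = \sqrt{-231657 + \left(167 - 427500\right)} = \sqrt{-231657 - 427333} = \sqrt{-658990} = i \sqrt{658990}$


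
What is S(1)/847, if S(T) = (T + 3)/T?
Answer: 4/847 ≈ 0.0047226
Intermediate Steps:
S(T) = (3 + T)/T
S(1)/847 = ((3 + 1)/1)/847 = (1*4)*(1/847) = 4*(1/847) = 4/847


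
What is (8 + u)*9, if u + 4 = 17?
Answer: 189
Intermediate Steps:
u = 13 (u = -4 + 17 = 13)
(8 + u)*9 = (8 + 13)*9 = 21*9 = 189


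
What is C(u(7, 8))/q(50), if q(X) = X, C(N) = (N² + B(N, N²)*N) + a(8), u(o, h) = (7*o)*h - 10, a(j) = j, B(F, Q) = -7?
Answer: 71629/25 ≈ 2865.2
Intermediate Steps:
u(o, h) = -10 + 7*h*o (u(o, h) = 7*h*o - 10 = -10 + 7*h*o)
C(N) = 8 + N² - 7*N (C(N) = (N² - 7*N) + 8 = 8 + N² - 7*N)
C(u(7, 8))/q(50) = (8 + (-10 + 7*8*7)² - 7*(-10 + 7*8*7))/50 = (8 + (-10 + 392)² - 7*(-10 + 392))*(1/50) = (8 + 382² - 7*382)*(1/50) = (8 + 145924 - 2674)*(1/50) = 143258*(1/50) = 71629/25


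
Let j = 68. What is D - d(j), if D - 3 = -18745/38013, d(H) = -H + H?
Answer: 95294/38013 ≈ 2.5069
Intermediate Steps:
d(H) = 0
D = 95294/38013 (D = 3 - 18745/38013 = 95294/38013 ≈ 2.5069)
D - d(j) = 95294/38013 - 1*0 = 95294/38013 + 0 = 95294/38013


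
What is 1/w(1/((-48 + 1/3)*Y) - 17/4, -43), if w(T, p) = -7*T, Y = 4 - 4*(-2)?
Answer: 143/4256 ≈ 0.033600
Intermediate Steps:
Y = 12 (Y = 4 + 8 = 12)
1/w(1/((-48 + 1/3)*Y) - 17/4, -43) = 1/(-7*(1/(-48 + 1/3*12) - 17/4)) = 1/(-7*((1/12)/(-48 + ⅓) - 17*¼)) = 1/(-7*((1/12)/(-143/3) - 17/4)) = 1/(-7*(-3/143*1/12 - 17/4)) = 1/(-7*(-1/572 - 17/4)) = 1/(-7*(-608/143)) = 1/(4256/143) = 143/4256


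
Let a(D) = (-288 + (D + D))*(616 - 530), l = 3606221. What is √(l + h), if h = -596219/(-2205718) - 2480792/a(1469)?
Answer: √2278136243109810588147231342/25134156610 ≈ 1899.0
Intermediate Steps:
a(D) = -24768 + 172*D (a(D) = (-288 + 2*D)*86 = -24768 + 172*D)
h = -1334012314639/125670783050 (h = -596219/(-2205718) - 2480792/(-24768 + 172*1469) = -596219*(-1/2205718) - 2480792/(-24768 + 252668) = 596219/2205718 - 2480792/227900 = 596219/2205718 - 2480792*1/227900 = 596219/2205718 - 620198/56975 = -1334012314639/125670783050 ≈ -10.615)
√(l + h) = √(3606221 - 1334012314639/125670783050) = √(453195282909039411/125670783050) = √2278136243109810588147231342/25134156610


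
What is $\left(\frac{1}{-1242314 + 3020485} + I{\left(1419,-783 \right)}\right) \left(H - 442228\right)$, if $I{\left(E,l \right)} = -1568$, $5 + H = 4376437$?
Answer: $- \frac{10969237934731908}{1778171} \approx -6.1688 \cdot 10^{9}$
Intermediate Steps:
$H = 4376432$ ($H = -5 + 4376437 = 4376432$)
$\left(\frac{1}{-1242314 + 3020485} + I{\left(1419,-783 \right)}\right) \left(H - 442228\right) = \left(\frac{1}{-1242314 + 3020485} - 1568\right) \left(4376432 - 442228\right) = \left(\frac{1}{1778171} - 1568\right) 3934204 = \left(- \frac{2788172127}{1778171}\right) 3934204 = - \frac{10969237934731908}{1778171}$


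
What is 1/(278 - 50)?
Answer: 1/228 ≈ 0.0043860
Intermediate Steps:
1/(278 - 50) = 1/228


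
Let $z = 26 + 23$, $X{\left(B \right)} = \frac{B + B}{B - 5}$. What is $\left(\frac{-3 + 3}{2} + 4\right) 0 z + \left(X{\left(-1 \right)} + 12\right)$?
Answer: $\frac{37}{3} \approx 12.333$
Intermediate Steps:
$X{\left(B \right)} = \frac{2 B}{-5 + B}$
$z = 49$
$\left(\frac{-3 + 3}{2} + 4\right) 0 z + \left(X{\left(-1 \right)} + 12\right) = \left(\frac{-3 + 3}{2} + 4\right) 0 \cdot 49 + \left(2 \left(-1\right) \frac{1}{-5 - 1} + 12\right) = \left(0 \cdot \frac{1}{2} + 4\right) 0 \cdot 49 + \left(2 \left(-1\right) \frac{1}{-6} + 12\right) = \left(0 + 4\right) 0 \cdot 49 + \left(2 \left(-1\right) \left(- \frac{1}{6}\right) + 12\right) = 4 \cdot 0 \cdot 49 + \left(\frac{1}{3} + 12\right) = 0 \cdot 49 + \frac{37}{3} = 0 + \frac{37}{3} = \frac{37}{3}$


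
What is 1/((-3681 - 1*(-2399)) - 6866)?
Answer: -1/8148 ≈ -0.00012273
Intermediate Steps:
1/((-3681 - 1*(-2399)) - 6866) = 1/((-3681 + 2399) - 6866) = 1/(-1282 - 6866) = 1/(-8148) = -1/8148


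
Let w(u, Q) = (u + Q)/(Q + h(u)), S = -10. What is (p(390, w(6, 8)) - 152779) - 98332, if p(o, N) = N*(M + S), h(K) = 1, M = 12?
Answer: -2259971/9 ≈ -2.5111e+5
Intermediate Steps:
w(u, Q) = (Q + u)/(1 + Q) (w(u, Q) = (u + Q)/(Q + 1) = (Q + u)/(1 + Q))
p(o, N) = 2*N (p(o, N) = N*(12 - 10) = N*2 = 2*N)
(p(390, w(6, 8)) - 152779) - 98332 = (2*((8 + 6)/(1 + 8)) - 152779) - 98332 = (2*(14/9) - 152779) - 98332 = (28/9 - 152779) - 98332 = -1374983/9 - 98332 = -2259971/9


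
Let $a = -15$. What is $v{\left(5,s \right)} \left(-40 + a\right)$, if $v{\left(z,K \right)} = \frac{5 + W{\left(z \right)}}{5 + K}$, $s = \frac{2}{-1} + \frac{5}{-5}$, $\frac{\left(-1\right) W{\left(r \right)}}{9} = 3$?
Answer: $605$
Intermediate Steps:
$W{\left(r \right)} = -27$ ($W{\left(r \right)} = \left(-9\right) 3 = -27$)
$s = -3$ ($s = 2 \left(-1\right) + 5 \left(- \frac{1}{5}\right) = -2 - 1 = -3$)
$v{\left(z,K \right)} = - \frac{22}{5 + K}$ ($v{\left(z,K \right)} = \frac{5 - 27}{5 + K} = - \frac{22}{5 + K}$)
$v{\left(5,s \right)} \left(-40 + a\right) = - \frac{22}{5 - 3} \left(-40 - 15\right) = - \frac{22}{2} \left(-55\right) = \left(-22\right) \frac{1}{2} \left(-55\right) = \left(-11\right) \left(-55\right) = 605$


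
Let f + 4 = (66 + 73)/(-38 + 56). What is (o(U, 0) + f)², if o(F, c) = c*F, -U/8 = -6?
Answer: 4489/324 ≈ 13.855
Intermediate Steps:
U = 48 (U = -8*(-6) = 48)
f = 67/18 (f = -4 + (66 + 73)/(-38 + 56) = -4 + 139/18 = 67/18 ≈ 3.7222)
o(F, c) = F*c
(o(U, 0) + f)² = (48*0 + 67/18)² = (0 + 67/18)² = (67/18)² = 4489/324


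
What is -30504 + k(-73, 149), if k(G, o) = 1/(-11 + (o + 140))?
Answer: -8480111/278 ≈ -30504.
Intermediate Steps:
k(G, o) = 1/(129 + o) (k(G, o) = 1/(-11 + (140 + o)) = 1/(129 + o))
-30504 + k(-73, 149) = -30504 + 1/(129 + 149) = -30504 + 1/278 = -8480111/278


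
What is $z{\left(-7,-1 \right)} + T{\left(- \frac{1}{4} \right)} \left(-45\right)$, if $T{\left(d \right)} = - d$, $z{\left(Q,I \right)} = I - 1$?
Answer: $- \frac{53}{4} \approx -13.25$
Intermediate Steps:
$z{\left(Q,I \right)} = -1 + I$ ($z{\left(Q,I \right)} = I - 1 = -1 + I$)
$z{\left(-7,-1 \right)} + T{\left(- \frac{1}{4} \right)} \left(-45\right) = \left(-1 - 1\right) + - \frac{-1}{4} \left(-45\right) = -2 + - \frac{-1}{4} \left(-45\right) = -2 + \left(-1\right) \left(- \frac{1}{4}\right) \left(-45\right) = -2 + \frac{1}{4} \left(-45\right) = -2 - \frac{45}{4} = - \frac{53}{4}$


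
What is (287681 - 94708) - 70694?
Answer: 122279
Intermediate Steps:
(287681 - 94708) - 70694 = 192973 - 70694 = 122279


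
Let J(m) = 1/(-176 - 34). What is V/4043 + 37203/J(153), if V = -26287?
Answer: -31586489377/4043 ≈ -7.8126e+6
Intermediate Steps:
J(m) = -1/210 (J(m) = 1/(-210) = -1/210)
V/4043 + 37203/J(153) = -26287/4043 + 37203/(-1/210) = -26287*1/4043 + 37203*(-210) = -26287/4043 - 7812630 = -31586489377/4043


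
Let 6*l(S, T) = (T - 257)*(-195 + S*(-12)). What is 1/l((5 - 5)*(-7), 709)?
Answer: -1/14690 ≈ -6.8074e-5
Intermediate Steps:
l(S, T) = (-257 + T)*(-195 - 12*S)/6 (l(S, T) = ((T - 257)*(-195 + S*(-12)))/6 = ((-257 + T)*(-195 - 12*S))/6 = (-257 + T)*(-195 - 12*S)/6)
1/l((5 - 5)*(-7), 709) = 1/(16705/2 + 514*((5 - 5)*(-7)) - 65/2*709 - 2*(5 - 5)*(-7)*709) = 1/(16705/2 + 514*(0*(-7)) - 46085/2 - 2*0*(-7)*709) = 1/(16705/2 + 514*0 - 46085/2 - 2*0*709) = 1/(16705/2 + 0 - 46085/2 + 0) = 1/(-14690) = -1/14690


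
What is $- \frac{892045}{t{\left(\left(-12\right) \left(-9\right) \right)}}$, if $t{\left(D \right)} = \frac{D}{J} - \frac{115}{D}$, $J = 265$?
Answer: $\frac{25530327900}{18811} \approx 1.3572 \cdot 10^{6}$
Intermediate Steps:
$t{\left(D \right)} = - \frac{115}{D} + \frac{D}{265}$ ($t{\left(D \right)} = \frac{D}{265} - \frac{115}{D} = - \frac{115}{D} + \frac{D}{265}$)
$- \frac{892045}{t{\left(\left(-12\right) \left(-9\right) \right)}} = - \frac{892045}{- \frac{115}{\left(-12\right) \left(-9\right)} + \frac{\left(-12\right) \left(-9\right)}{265}} = - \frac{892045}{- \frac{115}{108} + \frac{1}{265} \cdot 108} = - \frac{892045}{\left(-115\right) \frac{1}{108} + \frac{108}{265}} = - \frac{892045}{- \frac{115}{108} + \frac{108}{265}} = - \frac{892045}{- \frac{18811}{28620}} = \left(-892045\right) \left(- \frac{28620}{18811}\right) = \frac{25530327900}{18811}$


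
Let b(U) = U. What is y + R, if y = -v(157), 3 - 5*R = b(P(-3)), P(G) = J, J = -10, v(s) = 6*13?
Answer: -377/5 ≈ -75.400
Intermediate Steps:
v(s) = 78
P(G) = -10
R = 13/5 (R = 3/5 - 1/5*(-10) = 3/5 + 2 = 13/5 ≈ 2.6000)
y = -78 (y = -1*78 = -78)
y + R = -78 + 13/5 = -377/5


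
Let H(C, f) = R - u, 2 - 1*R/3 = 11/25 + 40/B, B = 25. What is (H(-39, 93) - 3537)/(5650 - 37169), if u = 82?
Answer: 90478/787975 ≈ 0.11482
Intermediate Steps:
R = -3/25 (R = 6 - 3*(11/25 + 40/25) = 6 - 3*(11*(1/25) + 40*(1/25)) = 6 - 3*(11/25 + 8/5) = 6 - 3*51/25 = 6 - 153/25 = -3/25 ≈ -0.12000)
H(C, f) = -2053/25 (H(C, f) = -3/25 - 1*82 = -3/25 - 82 = -2053/25)
(H(-39, 93) - 3537)/(5650 - 37169) = (-2053/25 - 3537)/(5650 - 37169) = -90478/25/(-31519) = -90478/25*(-1/31519) = 90478/787975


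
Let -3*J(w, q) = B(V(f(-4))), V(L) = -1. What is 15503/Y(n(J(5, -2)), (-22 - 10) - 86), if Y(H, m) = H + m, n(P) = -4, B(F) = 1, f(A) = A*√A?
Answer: -15503/122 ≈ -127.07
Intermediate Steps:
f(A) = A^(3/2)
J(w, q) = -⅓ (J(w, q) = -⅓*1 = -⅓)
15503/Y(n(J(5, -2)), (-22 - 10) - 86) = 15503/(-4 + ((-22 - 10) - 86)) = 15503/(-4 + (-32 - 86)) = 15503/(-4 - 118) = 15503/(-122) = 15503*(-1/122) = -15503/122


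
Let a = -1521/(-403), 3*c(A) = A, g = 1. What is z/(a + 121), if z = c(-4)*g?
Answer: -31/2901 ≈ -0.010686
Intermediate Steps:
c(A) = A/3
z = -4/3 (z = ((⅓)*(-4))*1 = -4/3*1 = -4/3 ≈ -1.3333)
a = 117/31 (a = -1521*(-1/403) = 117/31 ≈ 3.7742)
z/(a + 121) = -4/3/(117/31 + 121) = -4/3/(3868/31) = (31/3868)*(-4/3) = -31/2901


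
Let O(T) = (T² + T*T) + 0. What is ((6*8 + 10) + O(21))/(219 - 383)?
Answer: -235/41 ≈ -5.7317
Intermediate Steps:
O(T) = 2*T² (O(T) = (T² + T²) + 0 = 2*T² + 0 = 2*T²)
((6*8 + 10) + O(21))/(219 - 383) = ((6*8 + 10) + 2*21²)/(219 - 383) = ((48 + 10) + 2*441)/(-164) = (58 + 882)*(-1/164) = 940*(-1/164) = -235/41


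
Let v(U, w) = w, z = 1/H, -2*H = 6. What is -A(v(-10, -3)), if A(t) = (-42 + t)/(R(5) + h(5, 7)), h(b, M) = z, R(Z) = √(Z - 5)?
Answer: -135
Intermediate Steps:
H = -3 (H = -½*6 = -3)
R(Z) = √(-5 + Z)
z = -⅓ (z = 1/(-3) = -⅓ ≈ -0.33333)
h(b, M) = -⅓
A(t) = 126 - 3*t (A(t) = (-42 + t)/(√(-5 + 5) - ⅓) = (-42 + t)/(√0 - ⅓) = (-42 + t)/(0 - ⅓) = (-42 + t)/(-⅓) = (-42 + t)*(-3) = 126 - 3*t)
-A(v(-10, -3)) = -(126 - 3*(-3)) = -(126 + 9) = -1*135 = -135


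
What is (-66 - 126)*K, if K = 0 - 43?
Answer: 8256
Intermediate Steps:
K = -43
(-66 - 126)*K = (-66 - 126)*(-43) = -192*(-43) = 8256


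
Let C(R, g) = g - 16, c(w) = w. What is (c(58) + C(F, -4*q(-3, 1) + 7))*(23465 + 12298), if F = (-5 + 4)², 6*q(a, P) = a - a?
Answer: 1752387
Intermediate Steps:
q(a, P) = 0 (q(a, P) = (a - a)/6 = (⅙)*0 = 0)
F = 1 (F = (-1)² = 1)
C(R, g) = -16 + g
(c(58) + C(F, -4*q(-3, 1) + 7))*(23465 + 12298) = (58 + (-16 + (-4*0 + 7)))*(23465 + 12298) = (58 + (-16 + (0 + 7)))*35763 = (58 + (-16 + 7))*35763 = (58 - 9)*35763 = 49*35763 = 1752387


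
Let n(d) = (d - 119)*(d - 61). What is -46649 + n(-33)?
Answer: -32361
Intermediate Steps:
n(d) = (-119 + d)*(-61 + d)
-46649 + n(-33) = -46649 + (7259 + (-33)² - 180*(-33)) = -46649 + (7259 + 1089 + 5940) = -46649 + 14288 = -32361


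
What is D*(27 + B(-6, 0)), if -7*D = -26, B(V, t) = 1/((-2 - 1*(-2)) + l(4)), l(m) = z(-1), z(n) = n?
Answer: 676/7 ≈ 96.571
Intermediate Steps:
l(m) = -1
B(V, t) = -1 (B(V, t) = 1/((-2 - 1*(-2)) - 1) = 1/((-2 + 2) - 1) = 1/(0 - 1) = 1/(-1) = -1)
D = 26/7 (D = -⅐*(-26) = 26/7 ≈ 3.7143)
D*(27 + B(-6, 0)) = 26*(27 - 1)/7 = (26/7)*26 = 676/7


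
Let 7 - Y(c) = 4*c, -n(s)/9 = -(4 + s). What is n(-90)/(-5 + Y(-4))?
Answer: -43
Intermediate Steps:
n(s) = 36 + 9*s (n(s) = -(-9)*(4 + s) = -9*(-4 - s) = 36 + 9*s)
Y(c) = 7 - 4*c
n(-90)/(-5 + Y(-4)) = (36 + 9*(-90))/(-5 + (7 - 4*(-4))) = (36 - 810)/(-5 + (7 + 16)) = -774/(-5 + 23) = -774/18 = (1/18)*(-774) = -43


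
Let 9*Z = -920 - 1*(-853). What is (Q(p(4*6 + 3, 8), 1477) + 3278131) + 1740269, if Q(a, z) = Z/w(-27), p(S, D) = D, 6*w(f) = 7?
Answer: 105386266/21 ≈ 5.0184e+6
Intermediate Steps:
w(f) = 7/6 (w(f) = (1/6)*7 = 7/6)
Z = -67/9 (Z = (-920 - 1*(-853))/9 = (-920 + 853)/9 = (1/9)*(-67) = -67/9 ≈ -7.4444)
Q(a, z) = -134/21 (Q(a, z) = -67/(9*7/6) = -67/9*6/7 = -134/21)
(Q(p(4*6 + 3, 8), 1477) + 3278131) + 1740269 = (-134/21 + 3278131) + 1740269 = 68840617/21 + 1740269 = 105386266/21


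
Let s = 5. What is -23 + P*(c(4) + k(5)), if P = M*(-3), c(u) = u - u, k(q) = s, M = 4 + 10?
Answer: -233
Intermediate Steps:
M = 14
k(q) = 5
c(u) = 0
P = -42 (P = 14*(-3) = -42)
-23 + P*(c(4) + k(5)) = -23 - 42*(0 + 5) = -23 - 42*5 = -23 - 210 = -233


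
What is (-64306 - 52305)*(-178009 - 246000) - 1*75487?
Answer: 49444038012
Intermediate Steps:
(-64306 - 52305)*(-178009 - 246000) - 1*75487 = -116611*(-424009) - 75487 = 49444113499 - 75487 = 49444038012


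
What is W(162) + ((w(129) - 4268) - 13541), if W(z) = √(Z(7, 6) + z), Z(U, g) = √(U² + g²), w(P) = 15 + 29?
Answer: -17765 + √(162 + √85) ≈ -17752.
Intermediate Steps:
w(P) = 44
W(z) = √(z + √85) (W(z) = √(√(7² + 6²) + z) = √(√(49 + 36) + z) = √(√85 + z) = √(z + √85))
W(162) + ((w(129) - 4268) - 13541) = √(162 + √85) + ((44 - 4268) - 13541) = √(162 + √85) + (-4224 - 13541) = √(162 + √85) - 17765 = -17765 + √(162 + √85)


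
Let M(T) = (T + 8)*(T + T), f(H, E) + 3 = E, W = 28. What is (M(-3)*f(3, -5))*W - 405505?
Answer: -398785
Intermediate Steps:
f(H, E) = -3 + E
M(T) = 2*T*(8 + T) (M(T) = (8 + T)*(2*T) = 2*T*(8 + T))
(M(-3)*f(3, -5))*W - 405505 = ((2*(-3)*(8 - 3))*(-3 - 5))*28 - 405505 = ((2*(-3)*5)*(-8))*28 - 405505 = -30*(-8)*28 - 405505 = 240*28 - 405505 = 6720 - 405505 = -398785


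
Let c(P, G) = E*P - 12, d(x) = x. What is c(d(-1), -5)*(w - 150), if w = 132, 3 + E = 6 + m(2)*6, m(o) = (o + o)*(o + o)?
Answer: 1998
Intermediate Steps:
m(o) = 4*o**2 (m(o) = (2*o)*(2*o) = 4*o**2)
E = 99 (E = -3 + (6 + (4*2**2)*6) = -3 + (6 + (4*4)*6) = -3 + (6 + 16*6) = -3 + (6 + 96) = -3 + 102 = 99)
c(P, G) = -12 + 99*P (c(P, G) = 99*P - 12 = -12 + 99*P)
c(d(-1), -5)*(w - 150) = (-12 + 99*(-1))*(132 - 150) = (-12 - 99)*(-18) = -111*(-18) = 1998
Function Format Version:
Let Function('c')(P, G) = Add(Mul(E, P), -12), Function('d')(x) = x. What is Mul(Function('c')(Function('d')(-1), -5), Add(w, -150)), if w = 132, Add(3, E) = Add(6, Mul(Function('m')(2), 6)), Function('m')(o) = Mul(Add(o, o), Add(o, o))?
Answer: 1998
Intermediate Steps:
Function('m')(o) = Mul(4, Pow(o, 2)) (Function('m')(o) = Mul(Mul(2, o), Mul(2, o)) = Mul(4, Pow(o, 2)))
E = 99 (E = Add(-3, Add(6, Mul(Mul(4, Pow(2, 2)), 6))) = Add(-3, Add(6, Mul(Mul(4, 4), 6))) = Add(-3, Add(6, Mul(16, 6))) = Add(-3, Add(6, 96)) = Add(-3, 102) = 99)
Function('c')(P, G) = Add(-12, Mul(99, P)) (Function('c')(P, G) = Add(Mul(99, P), -12) = Add(-12, Mul(99, P)))
Mul(Function('c')(Function('d')(-1), -5), Add(w, -150)) = Mul(Add(-12, Mul(99, -1)), Add(132, -150)) = Mul(Add(-12, -99), -18) = Mul(-111, -18) = 1998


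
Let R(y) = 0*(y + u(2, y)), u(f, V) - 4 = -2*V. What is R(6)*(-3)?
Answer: 0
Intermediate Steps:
u(f, V) = 4 - 2*V
R(y) = 0 (R(y) = 0*(y + (4 - 2*y)) = 0*(4 - y) = 0)
R(6)*(-3) = 0*(-3) = 0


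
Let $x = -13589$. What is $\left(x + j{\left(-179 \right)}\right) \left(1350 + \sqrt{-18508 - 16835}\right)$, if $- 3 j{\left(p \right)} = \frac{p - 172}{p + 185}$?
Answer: $-18318825 - \frac{81417 i \sqrt{3927}}{2} \approx -1.8319 \cdot 10^{7} - 2.551 \cdot 10^{6} i$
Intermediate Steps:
$j{\left(p \right)} = - \frac{-172 + p}{3 \left(185 + p\right)}$ ($j{\left(p \right)} = - \frac{\left(p - 172\right) \frac{1}{p + 185}}{3} = - \frac{\left(-172 + p\right) \frac{1}{185 + p}}{3} = - \frac{\frac{1}{185 + p} \left(-172 + p\right)}{3} = - \frac{-172 + p}{3 \left(185 + p\right)}$)
$\left(x + j{\left(-179 \right)}\right) \left(1350 + \sqrt{-18508 - 16835}\right) = \left(-13589 + \frac{172 - -179}{3 \left(185 - 179\right)}\right) \left(1350 + \sqrt{-18508 - 16835}\right) = \left(-13589 + \frac{172 + 179}{3 \cdot 6}\right) \left(1350 + \sqrt{-35343}\right) = \left(-13589 + \frac{1}{3} \cdot \frac{1}{6} \cdot 351\right) \left(1350 + 3 i \sqrt{3927}\right) = \left(-13589 + \frac{39}{2}\right) \left(1350 + 3 i \sqrt{3927}\right) = - \frac{27139 \left(1350 + 3 i \sqrt{3927}\right)}{2} = -18318825 - \frac{81417 i \sqrt{3927}}{2}$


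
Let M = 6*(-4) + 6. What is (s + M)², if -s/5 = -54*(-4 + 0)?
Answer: 1205604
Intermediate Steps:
M = -18 (M = -24 + 6 = -18)
s = -1080 (s = -(-270)*(-4 + 0) = -(-270)*(-4) = -5*216 = -1080)
(s + M)² = (-1080 - 18)² = (-1098)² = 1205604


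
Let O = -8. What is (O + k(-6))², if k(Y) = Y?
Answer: 196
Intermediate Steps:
(O + k(-6))² = (-8 - 6)² = (-14)² = 196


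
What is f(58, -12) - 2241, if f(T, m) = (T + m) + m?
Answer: -2207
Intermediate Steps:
f(T, m) = T + 2*m
f(58, -12) - 2241 = (58 + 2*(-12)) - 2241 = (58 - 24) - 2241 = 34 - 2241 = -2207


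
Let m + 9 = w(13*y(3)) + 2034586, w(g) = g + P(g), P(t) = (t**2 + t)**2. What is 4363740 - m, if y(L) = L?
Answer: -104476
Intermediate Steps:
P(t) = (t + t**2)**2
w(g) = g + g**2*(1 + g)**2
m = 4468216 (m = -9 + ((13*3)*(1 + (13*3)*(1 + 13*3)**2) + 2034586) = -9 + (39*(1 + 39*(1 + 39)**2) + 2034586) = -9 + (39*(1 + 39*40**2) + 2034586) = -9 + (39*(1 + 39*1600) + 2034586) = -9 + (39*(1 + 62400) + 2034586) = -9 + (39*62401 + 2034586) = -9 + (2433639 + 2034586) = -9 + 4468225 = 4468216)
4363740 - m = 4363740 - 1*4468216 = 4363740 - 4468216 = -104476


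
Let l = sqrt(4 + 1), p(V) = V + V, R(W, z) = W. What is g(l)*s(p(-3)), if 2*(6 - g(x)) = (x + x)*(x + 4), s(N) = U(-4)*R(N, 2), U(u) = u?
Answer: 24 - 96*sqrt(5) ≈ -190.66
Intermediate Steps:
p(V) = 2*V
s(N) = -4*N
l = sqrt(5) ≈ 2.2361
g(x) = 6 - x*(4 + x) (g(x) = 6 - (x + x)*(x + 4)/2 = 6 - 2*x*(4 + x)/2 = 6 - x*(4 + x))
g(l)*s(p(-3)) = (6 - (sqrt(5))**2 - 4*sqrt(5))*(-8*(-3)) = (6 - 1*5 - 4*sqrt(5))*(-4*(-6)) = (6 - 5 - 4*sqrt(5))*24 = (1 - 4*sqrt(5))*24 = 24 - 96*sqrt(5)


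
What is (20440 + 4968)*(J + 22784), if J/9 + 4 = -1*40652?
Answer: -8717992960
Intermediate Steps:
J = -365904 (J = -36 + 9*(-1*40652) = -36 + 9*(-40652) = -36 - 365868 = -365904)
(20440 + 4968)*(J + 22784) = (20440 + 4968)*(-365904 + 22784) = 25408*(-343120) = -8717992960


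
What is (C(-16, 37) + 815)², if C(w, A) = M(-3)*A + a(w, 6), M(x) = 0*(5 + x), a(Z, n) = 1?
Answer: 665856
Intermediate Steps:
M(x) = 0
C(w, A) = 1 (C(w, A) = 0*A + 1 = 0 + 1 = 1)
(C(-16, 37) + 815)² = (1 + 815)² = 816² = 665856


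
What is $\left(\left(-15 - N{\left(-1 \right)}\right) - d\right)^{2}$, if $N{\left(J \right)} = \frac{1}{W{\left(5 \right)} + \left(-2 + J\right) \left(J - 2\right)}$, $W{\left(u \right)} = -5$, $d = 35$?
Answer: $\frac{40401}{16} \approx 2525.1$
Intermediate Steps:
$N{\left(J \right)} = \frac{1}{-5 + \left(-2 + J\right)^{2}}$ ($N{\left(J \right)} = \frac{1}{-5 + \left(-2 + J\right) \left(J - 2\right)} = \frac{1}{-5 + \left(-2 + J\right) \left(-2 + J\right)} = \frac{1}{-5 + \left(-2 + J\right)^{2}}$)
$\left(\left(-15 - N{\left(-1 \right)}\right) - d\right)^{2} = \left(\left(-15 - \frac{1}{-5 + \left(-2 - 1\right)^{2}}\right) - 35\right)^{2} = \left(\left(-15 - \frac{1}{-5 + \left(-3\right)^{2}}\right) - 35\right)^{2} = \left(\left(-15 - \frac{1}{-5 + 9}\right) - 35\right)^{2} = \left(\left(-15 - \frac{1}{4}\right) - 35\right)^{2} = \left(- \frac{61}{4} - 35\right)^{2} = \left(- \frac{201}{4}\right)^{2} = \frac{40401}{16}$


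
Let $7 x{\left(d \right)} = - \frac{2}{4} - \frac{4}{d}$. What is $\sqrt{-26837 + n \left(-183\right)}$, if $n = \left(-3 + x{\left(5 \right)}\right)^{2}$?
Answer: $\frac{i \sqrt{140601707}}{70} \approx 169.39 i$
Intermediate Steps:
$x{\left(d \right)} = - \frac{1}{14} - \frac{4}{7 d}$ ($x{\left(d \right)} = \frac{- \frac{2}{4} - \frac{4}{d}}{7} = \frac{\left(-2\right) \frac{1}{4} - \frac{4}{d}}{7} = \frac{- \frac{1}{2} - \frac{4}{d}}{7} = - \frac{1}{14} - \frac{4}{7 d}$)
$n = \frac{49729}{4900}$ ($n = \left(-3 + \frac{-8 - 5}{14 \cdot 5}\right)^{2} = \left(-3 + \frac{1}{14} \cdot \frac{1}{5} \left(-8 - 5\right)\right)^{2} = \left(-3 + \frac{1}{14} \cdot \frac{1}{5} \left(-13\right)\right)^{2} = \left(-3 - \frac{13}{70}\right)^{2} = \left(- \frac{223}{70}\right)^{2} = \frac{49729}{4900} \approx 10.149$)
$\sqrt{-26837 + n \left(-183\right)} = \sqrt{-26837 + \frac{49729}{4900} \left(-183\right)} = \sqrt{-26837 - \frac{9100407}{4900}} = \sqrt{- \frac{140601707}{4900}} = \frac{i \sqrt{140601707}}{70}$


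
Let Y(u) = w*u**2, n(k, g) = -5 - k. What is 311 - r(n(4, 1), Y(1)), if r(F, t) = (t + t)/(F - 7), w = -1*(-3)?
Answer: 2491/8 ≈ 311.38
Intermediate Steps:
w = 3
Y(u) = 3*u**2
r(F, t) = 2*t/(-7 + F) (r(F, t) = (2*t)/(-7 + F) = 2*t/(-7 + F))
311 - r(n(4, 1), Y(1)) = 311 - 2*3*1**2/(-7 + (-5 - 1*4)) = 311 - 2*3*1/(-7 + (-5 - 4)) = 311 - 2*3/(-7 - 9) = 311 - 2*3/(-16) = 311 - 2*3*(-1)/16 = 311 - 1*(-3/8) = 311 + 3/8 = 2491/8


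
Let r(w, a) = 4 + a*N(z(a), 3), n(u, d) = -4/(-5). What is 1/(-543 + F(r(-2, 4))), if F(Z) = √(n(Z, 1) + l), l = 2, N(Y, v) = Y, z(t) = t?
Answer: -2715/1474231 - √70/1474231 ≈ -0.0018473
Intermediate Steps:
n(u, d) = ⅘ (n(u, d) = -4*(-⅕) = ⅘)
r(w, a) = 4 + a² (r(w, a) = 4 + a*a = 4 + a²)
F(Z) = √70/5 (F(Z) = √(⅘ + 2) = √(14/5) = √70/5)
1/(-543 + F(r(-2, 4))) = 1/(-543 + √70/5)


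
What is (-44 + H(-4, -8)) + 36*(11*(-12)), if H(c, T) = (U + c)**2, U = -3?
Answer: -4747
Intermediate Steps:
H(c, T) = (-3 + c)**2
(-44 + H(-4, -8)) + 36*(11*(-12)) = (-44 + (-3 - 4)**2) + 36*(11*(-12)) = (-44 + (-7)**2) + 36*(-132) = (-44 + 49) - 4752 = 5 - 4752 = -4747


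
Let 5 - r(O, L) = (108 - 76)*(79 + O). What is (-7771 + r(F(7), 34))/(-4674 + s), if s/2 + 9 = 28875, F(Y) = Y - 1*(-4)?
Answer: -5323/26529 ≈ -0.20065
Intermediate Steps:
F(Y) = 4 + Y (F(Y) = Y + 4 = 4 + Y)
r(O, L) = -2523 - 32*O (r(O, L) = 5 - (108 - 76)*(79 + O) = 5 - 32*(79 + O) = 5 - (2528 + 32*O) = 5 + (-2528 - 32*O) = -2523 - 32*O)
s = 57732 (s = -18 + 2*28875 = -18 + 57750 = 57732)
(-7771 + r(F(7), 34))/(-4674 + s) = (-7771 + (-2523 - 32*(4 + 7)))/(-4674 + 57732) = (-7771 + (-2523 - 32*11))/53058 = (-7771 + (-2523 - 352))*(1/53058) = (-7771 - 2875)*(1/53058) = -10646*1/53058 = -5323/26529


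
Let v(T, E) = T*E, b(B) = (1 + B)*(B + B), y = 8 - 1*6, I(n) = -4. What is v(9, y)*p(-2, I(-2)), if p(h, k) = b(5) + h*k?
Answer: 1224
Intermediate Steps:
y = 2 (y = 8 - 6 = 2)
b(B) = 2*B*(1 + B) (b(B) = (1 + B)*(2*B) = 2*B*(1 + B))
v(T, E) = E*T
p(h, k) = 60 + h*k (p(h, k) = 2*5*(1 + 5) + h*k = 2*5*6 + h*k = 60 + h*k)
v(9, y)*p(-2, I(-2)) = (2*9)*(60 - 2*(-4)) = 18*(60 + 8) = 18*68 = 1224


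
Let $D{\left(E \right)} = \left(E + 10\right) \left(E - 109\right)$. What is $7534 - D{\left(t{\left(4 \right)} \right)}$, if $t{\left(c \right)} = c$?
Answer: $9004$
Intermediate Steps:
$D{\left(E \right)} = \left(-109 + E\right) \left(10 + E\right)$ ($D{\left(E \right)} = \left(10 + E\right) \left(-109 + E\right) = \left(-109 + E\right) \left(10 + E\right)$)
$7534 - D{\left(t{\left(4 \right)} \right)} = 7534 - \left(-1090 + 4^{2} - 396\right) = 7534 - \left(-1090 + 16 - 396\right) = 7534 - -1470 = 7534 + 1470 = 9004$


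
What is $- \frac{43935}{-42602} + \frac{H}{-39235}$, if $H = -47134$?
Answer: $\frac{533113199}{238784210} \approx 2.2326$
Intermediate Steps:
$- \frac{43935}{-42602} + \frac{H}{-39235} = - \frac{43935}{-42602} - \frac{47134}{-39235} = \left(-43935\right) \left(- \frac{1}{42602}\right) - - \frac{47134}{39235} = \frac{43935}{42602} + \frac{47134}{39235} = \frac{533113199}{238784210}$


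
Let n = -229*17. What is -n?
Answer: 3893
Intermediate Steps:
n = -3893
-n = -1*(-3893) = 3893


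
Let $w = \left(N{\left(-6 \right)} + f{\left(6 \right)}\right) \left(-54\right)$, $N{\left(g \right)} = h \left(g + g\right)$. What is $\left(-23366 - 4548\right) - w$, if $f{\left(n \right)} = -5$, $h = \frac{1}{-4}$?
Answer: $-28022$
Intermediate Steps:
$h = - \frac{1}{4} \approx -0.25$
$N{\left(g \right)} = - \frac{g}{2}$ ($N{\left(g \right)} = - \frac{g + g}{4} = - \frac{2 g}{4} = - \frac{g}{2}$)
$w = 108$ ($w = \left(\left(- \frac{1}{2}\right) \left(-6\right) - 5\right) \left(-54\right) = \left(3 - 5\right) \left(-54\right) = \left(-2\right) \left(-54\right) = 108$)
$\left(-23366 - 4548\right) - w = \left(-23366 - 4548\right) - 108 = -27914 - 108 = -28022$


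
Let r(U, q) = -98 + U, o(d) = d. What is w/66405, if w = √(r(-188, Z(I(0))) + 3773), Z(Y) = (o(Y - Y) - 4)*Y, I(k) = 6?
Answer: √3487/66405 ≈ 0.00088925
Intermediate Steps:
Z(Y) = -4*Y (Z(Y) = ((Y - Y) - 4)*Y = (0 - 4)*Y = -4*Y)
w = √3487 (w = √((-98 - 188) + 3773) = √(-286 + 3773) = √3487 ≈ 59.051)
w/66405 = √3487/66405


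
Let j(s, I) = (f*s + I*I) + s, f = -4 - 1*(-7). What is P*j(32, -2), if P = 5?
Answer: 660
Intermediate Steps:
f = 3 (f = -4 + 7 = 3)
j(s, I) = I**2 + 4*s (j(s, I) = (3*s + I*I) + s = (3*s + I**2) + s = (I**2 + 3*s) + s = I**2 + 4*s)
P*j(32, -2) = 5*((-2)**2 + 4*32) = 5*(4 + 128) = 5*132 = 660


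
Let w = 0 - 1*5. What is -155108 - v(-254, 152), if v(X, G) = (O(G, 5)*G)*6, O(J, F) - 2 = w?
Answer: -152372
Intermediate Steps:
w = -5 (w = 0 - 5 = -5)
O(J, F) = -3 (O(J, F) = 2 - 5 = -3)
v(X, G) = -18*G (v(X, G) = -3*G*6 = -18*G)
-155108 - v(-254, 152) = -155108 - (-18)*152 = -155108 - 1*(-2736) = -155108 + 2736 = -152372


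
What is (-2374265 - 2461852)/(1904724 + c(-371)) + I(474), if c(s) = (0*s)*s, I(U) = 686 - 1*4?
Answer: 431395217/634908 ≈ 679.46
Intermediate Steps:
I(U) = 682 (I(U) = 686 - 4 = 682)
c(s) = 0 (c(s) = 0*s = 0)
(-2374265 - 2461852)/(1904724 + c(-371)) + I(474) = (-2374265 - 2461852)/(1904724 + 0) + 682 = -4836117/1904724 + 682 = -4836117*1/1904724 + 682 = -1612039/634908 + 682 = 431395217/634908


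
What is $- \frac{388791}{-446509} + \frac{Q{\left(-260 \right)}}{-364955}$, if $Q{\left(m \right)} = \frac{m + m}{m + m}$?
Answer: $\frac{141890772896}{162955692095} \approx 0.87073$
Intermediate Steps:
$Q{\left(m \right)} = 1$ ($Q{\left(m \right)} = \frac{2 m}{2 m} = 2 m \frac{1}{2 m} = 1$)
$- \frac{388791}{-446509} + \frac{Q{\left(-260 \right)}}{-364955} = - \frac{388791}{-446509} + 1 \frac{1}{-364955} = \left(-388791\right) \left(- \frac{1}{446509}\right) + 1 \left(- \frac{1}{364955}\right) = \frac{388791}{446509} - \frac{1}{364955} = \frac{141890772896}{162955692095}$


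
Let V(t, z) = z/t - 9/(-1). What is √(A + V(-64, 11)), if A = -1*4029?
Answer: I*√257291/8 ≈ 63.405*I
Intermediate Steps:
V(t, z) = 9 + z/t (V(t, z) = z/t - 9*(-1) = z/t + 9 = 9 + z/t)
A = -4029
√(A + V(-64, 11)) = √(-4029 + (9 + 11/(-64))) = √(-4029 + (9 + 11*(-1/64))) = √(-4029 + (9 - 11/64)) = √(-4029 + 565/64) = √(-257291/64) = I*√257291/8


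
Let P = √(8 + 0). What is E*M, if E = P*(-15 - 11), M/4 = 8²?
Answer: -13312*√2 ≈ -18826.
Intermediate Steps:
M = 256 (M = 4*8² = 4*64 = 256)
P = 2*√2 (P = √8 = 2*√2 ≈ 2.8284)
E = -52*√2 (E = (2*√2)*(-15 - 11) = (2*√2)*(-26) = -52*√2 ≈ -73.539)
E*M = -52*√2*256 = -13312*√2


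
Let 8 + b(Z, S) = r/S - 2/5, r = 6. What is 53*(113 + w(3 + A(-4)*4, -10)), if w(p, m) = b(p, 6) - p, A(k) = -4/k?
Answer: 26129/5 ≈ 5225.8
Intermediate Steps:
b(Z, S) = -42/5 + 6/S (b(Z, S) = -8 + (6/S - 2/5) = -8 + (6/S - 2*⅕) = -8 + (6/S - ⅖) = -8 + (-⅖ + 6/S) = -42/5 + 6/S)
w(p, m) = -37/5 - p (w(p, m) = (-42/5 + 6/6) - p = (-42/5 + 6*(⅙)) - p = (-42/5 + 1) - p = -37/5 - p)
53*(113 + w(3 + A(-4)*4, -10)) = 53*(113 + (-37/5 - (3 - 4/(-4)*4))) = 53*(113 + (-37/5 - (3 - 4*(-¼)*4))) = 53*(113 + (-37/5 - (3 + 1*4))) = 53*(113 + (-37/5 - (3 + 4))) = 53*(113 + (-37/5 - 1*7)) = 53*(113 + (-37/5 - 7)) = 53*(113 - 72/5) = 53*(493/5) = 26129/5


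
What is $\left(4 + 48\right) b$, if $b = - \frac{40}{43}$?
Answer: $- \frac{2080}{43} \approx -48.372$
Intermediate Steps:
$b = - \frac{40}{43}$ ($b = \left(-40\right) \frac{1}{43} = - \frac{40}{43} \approx -0.93023$)
$\left(4 + 48\right) b = \left(4 + 48\right) \left(- \frac{40}{43}\right) = 52 \left(- \frac{40}{43}\right) = - \frac{2080}{43}$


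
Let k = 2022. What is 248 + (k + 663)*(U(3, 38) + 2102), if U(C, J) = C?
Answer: 5652173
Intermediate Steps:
248 + (k + 663)*(U(3, 38) + 2102) = 248 + (2022 + 663)*(3 + 2102) = 248 + 2685*2105 = 248 + 5651925 = 5652173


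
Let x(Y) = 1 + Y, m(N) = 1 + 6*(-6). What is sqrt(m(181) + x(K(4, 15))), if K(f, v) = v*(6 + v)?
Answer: sqrt(281) ≈ 16.763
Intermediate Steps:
m(N) = -35 (m(N) = 1 - 36 = -35)
sqrt(m(181) + x(K(4, 15))) = sqrt(-35 + (1 + 15*(6 + 15))) = sqrt(-35 + (1 + 15*21)) = sqrt(-35 + (1 + 315)) = sqrt(-35 + 316) = sqrt(281)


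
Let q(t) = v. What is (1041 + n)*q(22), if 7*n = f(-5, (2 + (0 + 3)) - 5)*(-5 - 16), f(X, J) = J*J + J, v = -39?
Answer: -40599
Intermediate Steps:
f(X, J) = J + J² (f(X, J) = J² + J = J + J²)
q(t) = -39
n = 0 (n = ((((2 + (0 + 3)) - 5)*(1 + ((2 + (0 + 3)) - 5)))*(-5 - 16))/7 = ((((2 + 3) - 5)*(1 + ((2 + 3) - 5)))*(-21))/7 = (((5 - 5)*(1 + (5 - 5)))*(-21))/7 = ((0*(1 + 0))*(-21))/7 = ((0*1)*(-21))/7 = (0*(-21))/7 = (⅐)*0 = 0)
(1041 + n)*q(22) = (1041 + 0)*(-39) = 1041*(-39) = -40599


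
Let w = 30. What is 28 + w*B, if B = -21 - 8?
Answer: -842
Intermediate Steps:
B = -29
28 + w*B = 28 + 30*(-29) = 28 - 870 = -842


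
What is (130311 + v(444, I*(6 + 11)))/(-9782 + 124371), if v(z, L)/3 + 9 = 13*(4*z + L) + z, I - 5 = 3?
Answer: 206184/114589 ≈ 1.7993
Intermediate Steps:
I = 8 (I = 5 + 3 = 8)
v(z, L) = -27 + 39*L + 159*z (v(z, L) = -27 + 3*(13*(4*z + L) + z) = -27 + 3*(13*(L + 4*z) + z) = -27 + 3*((13*L + 52*z) + z) = -27 + 3*(13*L + 53*z) = -27 + (39*L + 159*z) = -27 + 39*L + 159*z)
(130311 + v(444, I*(6 + 11)))/(-9782 + 124371) = (130311 + (-27 + 39*(8*(6 + 11)) + 159*444))/(-9782 + 124371) = (130311 + (-27 + 39*(8*17) + 70596))/114589 = (130311 + (-27 + 39*136 + 70596))*(1/114589) = (130311 + (-27 + 5304 + 70596))*(1/114589) = (130311 + 75873)*(1/114589) = 206184*(1/114589) = 206184/114589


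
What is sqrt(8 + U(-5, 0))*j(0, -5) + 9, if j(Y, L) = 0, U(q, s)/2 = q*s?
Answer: 9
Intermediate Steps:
U(q, s) = 2*q*s (U(q, s) = 2*(q*s) = 2*q*s)
sqrt(8 + U(-5, 0))*j(0, -5) + 9 = sqrt(8 + 2*(-5)*0)*0 + 9 = sqrt(8 + 0)*0 + 9 = sqrt(8)*0 + 9 = (2*sqrt(2))*0 + 9 = 0 + 9 = 9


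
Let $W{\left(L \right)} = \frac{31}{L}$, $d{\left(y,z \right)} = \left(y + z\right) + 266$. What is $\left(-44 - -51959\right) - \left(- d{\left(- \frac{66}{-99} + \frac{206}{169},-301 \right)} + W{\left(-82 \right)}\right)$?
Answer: $\frac{2156953229}{41574} \approx 51882.0$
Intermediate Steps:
$d{\left(y,z \right)} = 266 + y + z$
$\left(-44 - -51959\right) - \left(- d{\left(- \frac{66}{-99} + \frac{206}{169},-301 \right)} + W{\left(-82 \right)}\right) = \left(-44 - -51959\right) + \left(\left(266 + \left(- \frac{66}{-99} + \frac{206}{169}\right) - 301\right) - \frac{31}{-82}\right) = \left(-44 + 51959\right) + \left(\left(266 + \left(\left(-66\right) \left(- \frac{1}{99}\right) + 206 \cdot \frac{1}{169}\right) - 301\right) - 31 \left(- \frac{1}{82}\right)\right) = 51915 + \left(\left(266 + \left(\frac{2}{3} + \frac{206}{169}\right) - 301\right) - - \frac{31}{82}\right) = 51915 + \left(\left(266 + \frac{956}{507} - 301\right) + \frac{31}{82}\right) = 51915 + \left(- \frac{16789}{507} + \frac{31}{82}\right) = 51915 - \frac{1360981}{41574} = \frac{2156953229}{41574}$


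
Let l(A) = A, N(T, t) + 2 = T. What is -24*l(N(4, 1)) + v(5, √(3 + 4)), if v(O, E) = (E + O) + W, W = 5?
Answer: -38 + √7 ≈ -35.354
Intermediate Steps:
N(T, t) = -2 + T
v(O, E) = 5 + E + O (v(O, E) = (E + O) + 5 = 5 + E + O)
-24*l(N(4, 1)) + v(5, √(3 + 4)) = -24*(-2 + 4) + (5 + √(3 + 4) + 5) = -24*2 + (5 + √7 + 5) = -48 + (10 + √7) = -38 + √7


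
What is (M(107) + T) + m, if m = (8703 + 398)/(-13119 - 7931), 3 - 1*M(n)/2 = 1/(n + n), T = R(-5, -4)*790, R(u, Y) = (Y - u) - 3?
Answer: -3546193757/2252350 ≈ -1574.4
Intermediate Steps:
R(u, Y) = -3 + Y - u
T = -1580 (T = (-3 - 4 - 1*(-5))*790 = (-3 - 4 + 5)*790 = -2*790 = -1580)
M(n) = 6 - 1/n (M(n) = 6 - 2/(n + n) = 6 - 2*1/(2*n) = 6 - 1/n)
m = -9101/21050 (m = 9101/(-21050) = 9101*(-1/21050) = -9101/21050 ≈ -0.43235)
(M(107) + T) + m = ((6 - 1/107) - 1580) - 9101/21050 = (641/107 - 1580) - 9101/21050 = -168419/107 - 9101/21050 = -3546193757/2252350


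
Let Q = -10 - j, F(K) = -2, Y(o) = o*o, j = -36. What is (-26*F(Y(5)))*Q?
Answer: 1352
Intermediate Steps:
Y(o) = o²
Q = 26 (Q = -10 - 1*(-36) = -10 + 36 = 26)
(-26*F(Y(5)))*Q = -26*(-2)*26 = 52*26 = 1352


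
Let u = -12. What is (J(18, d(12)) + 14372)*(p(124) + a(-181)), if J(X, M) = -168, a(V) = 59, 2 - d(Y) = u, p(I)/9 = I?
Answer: 16689700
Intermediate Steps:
p(I) = 9*I
d(Y) = 14 (d(Y) = 2 - 1*(-12) = 2 + 12 = 14)
(J(18, d(12)) + 14372)*(p(124) + a(-181)) = (-168 + 14372)*(9*124 + 59) = 14204*(1116 + 59) = 14204*1175 = 16689700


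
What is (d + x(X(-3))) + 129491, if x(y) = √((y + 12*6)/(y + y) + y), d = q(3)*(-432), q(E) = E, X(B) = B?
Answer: 128195 + I*√58/2 ≈ 1.282e+5 + 3.8079*I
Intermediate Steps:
d = -1296 (d = 3*(-432) = -1296)
x(y) = √(y + (72 + y)/(2*y)) (x(y) = √((y + 72)/((2*y)) + y) = √((72 + y)*(1/(2*y)) + y) = √((72 + y)/(2*y) + y) = √(y + (72 + y)/(2*y)))
(d + x(X(-3))) + 129491 = (-1296 + √(2 + 4*(-3) + 144/(-3))/2) + 129491 = (-1296 + √(2 - 12 + 144*(-⅓))/2) + 129491 = (-1296 + √(2 - 12 - 48)/2) + 129491 = (-1296 + √(-58)/2) + 129491 = (-1296 + (I*√58)/2) + 129491 = (-1296 + I*√58/2) + 129491 = 128195 + I*√58/2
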